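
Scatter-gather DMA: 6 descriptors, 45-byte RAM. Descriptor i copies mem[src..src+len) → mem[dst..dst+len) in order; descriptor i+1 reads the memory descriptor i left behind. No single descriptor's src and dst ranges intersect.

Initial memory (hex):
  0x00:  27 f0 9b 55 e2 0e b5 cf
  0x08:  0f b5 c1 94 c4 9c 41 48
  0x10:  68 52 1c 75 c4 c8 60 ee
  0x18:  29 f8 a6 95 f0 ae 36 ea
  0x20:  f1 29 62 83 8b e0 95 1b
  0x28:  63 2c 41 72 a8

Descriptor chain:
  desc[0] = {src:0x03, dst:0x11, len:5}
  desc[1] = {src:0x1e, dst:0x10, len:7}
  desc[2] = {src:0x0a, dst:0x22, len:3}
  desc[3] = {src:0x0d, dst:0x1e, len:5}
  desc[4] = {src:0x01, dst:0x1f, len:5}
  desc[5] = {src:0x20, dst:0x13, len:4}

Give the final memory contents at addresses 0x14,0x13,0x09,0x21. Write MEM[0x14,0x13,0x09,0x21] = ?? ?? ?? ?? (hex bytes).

MEM[0x14,0x13,0x09,0x21] = 55 9b b5 55

[0] 0x03->0x11 len=5 : 55 e2 0e b5 cf
[1] 0x1e->0x10 len=7 : 36 ea f1 29 62 83 8b
[2] 0x0a->0x22 len=3 : c1 94 c4
[3] 0x0d->0x1e len=5 : 9c 41 48 36 ea
[4] 0x01->0x1f len=5 : f0 9b 55 e2 0e
[5] 0x20->0x13 len=4 : 9b 55 e2 0e
query mem[0x14]=0x55, mem[0x13]=0x9b, mem[0x09]=0xb5, mem[0x21]=0x55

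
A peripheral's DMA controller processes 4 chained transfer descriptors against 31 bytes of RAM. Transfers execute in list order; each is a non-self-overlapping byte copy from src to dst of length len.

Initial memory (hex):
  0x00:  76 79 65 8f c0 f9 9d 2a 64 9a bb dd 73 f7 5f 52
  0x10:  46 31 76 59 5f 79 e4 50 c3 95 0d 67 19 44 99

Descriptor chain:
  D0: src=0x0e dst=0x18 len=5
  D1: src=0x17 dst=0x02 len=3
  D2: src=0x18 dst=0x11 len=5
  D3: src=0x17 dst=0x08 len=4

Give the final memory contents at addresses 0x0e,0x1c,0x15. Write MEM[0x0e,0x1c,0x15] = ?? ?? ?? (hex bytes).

MEM[0x0e,0x1c,0x15] = 5f 76 76

D0: mem[0x18..0x1c] <- [5f 52 46 31 76]
D1: mem[0x02..0x04] <- [50 5f 52]
D2: mem[0x11..0x15] <- [5f 52 46 31 76]
D3: mem[0x08..0x0b] <- [50 5f 52 46]
query mem[0x0e]=0x5f, mem[0x1c]=0x76, mem[0x15]=0x76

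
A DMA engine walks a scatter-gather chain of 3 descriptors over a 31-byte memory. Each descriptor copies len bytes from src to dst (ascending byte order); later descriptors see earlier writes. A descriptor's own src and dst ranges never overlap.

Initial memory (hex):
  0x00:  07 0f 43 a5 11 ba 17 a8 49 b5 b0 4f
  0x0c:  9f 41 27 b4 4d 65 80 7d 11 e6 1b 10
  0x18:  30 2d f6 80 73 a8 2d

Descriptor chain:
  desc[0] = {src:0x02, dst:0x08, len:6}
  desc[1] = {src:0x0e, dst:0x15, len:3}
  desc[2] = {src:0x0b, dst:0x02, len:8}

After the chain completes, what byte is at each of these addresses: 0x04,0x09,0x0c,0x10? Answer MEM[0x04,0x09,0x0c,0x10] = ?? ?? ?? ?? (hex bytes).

MEM[0x04,0x09,0x0c,0x10] = a8 80 17 4d

#0 dst[0x08+6] := {0x43,0xa5,0x11,0xba,0x17,0xa8}
#1 dst[0x15+3] := {0x27,0xb4,0x4d}
#2 dst[0x02+8] := {0xba,0x17,0xa8,0x27,0xb4,0x4d,0x65,0x80}
query mem[0x04]=0xa8, mem[0x09]=0x80, mem[0x0c]=0x17, mem[0x10]=0x4d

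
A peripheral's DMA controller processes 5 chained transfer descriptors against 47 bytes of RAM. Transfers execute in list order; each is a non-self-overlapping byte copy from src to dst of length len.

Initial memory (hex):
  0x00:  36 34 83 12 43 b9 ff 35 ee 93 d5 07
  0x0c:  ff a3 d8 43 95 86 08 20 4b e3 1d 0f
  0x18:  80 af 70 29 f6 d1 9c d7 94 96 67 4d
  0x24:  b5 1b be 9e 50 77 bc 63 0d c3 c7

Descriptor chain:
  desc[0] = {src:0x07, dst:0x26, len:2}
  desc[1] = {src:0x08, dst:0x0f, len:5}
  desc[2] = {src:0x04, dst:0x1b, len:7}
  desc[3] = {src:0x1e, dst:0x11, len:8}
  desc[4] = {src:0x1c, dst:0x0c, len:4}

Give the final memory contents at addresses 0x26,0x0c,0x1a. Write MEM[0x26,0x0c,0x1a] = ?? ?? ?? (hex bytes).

MEM[0x26,0x0c,0x1a] = 35 b9 70

D0: mem[0x26..0x27] <- [35 ee]
D1: mem[0x0f..0x13] <- [ee 93 d5 07 ff]
D2: mem[0x1b..0x21] <- [43 b9 ff 35 ee 93 d5]
D3: mem[0x11..0x18] <- [35 ee 93 d5 67 4d b5 1b]
D4: mem[0x0c..0x0f] <- [b9 ff 35 ee]
query mem[0x26]=0x35, mem[0x0c]=0xb9, mem[0x1a]=0x70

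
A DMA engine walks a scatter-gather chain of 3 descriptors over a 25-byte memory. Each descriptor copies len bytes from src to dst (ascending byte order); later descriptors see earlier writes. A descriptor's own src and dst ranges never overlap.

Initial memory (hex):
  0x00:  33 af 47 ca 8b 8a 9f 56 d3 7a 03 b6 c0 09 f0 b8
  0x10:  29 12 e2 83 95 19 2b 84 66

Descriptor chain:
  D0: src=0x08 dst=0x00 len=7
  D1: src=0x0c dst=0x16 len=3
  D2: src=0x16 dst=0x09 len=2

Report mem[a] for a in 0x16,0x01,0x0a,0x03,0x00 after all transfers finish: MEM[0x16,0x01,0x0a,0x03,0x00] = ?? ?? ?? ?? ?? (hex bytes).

[0] 0x08->0x00 len=7 : d3 7a 03 b6 c0 09 f0
[1] 0x0c->0x16 len=3 : c0 09 f0
[2] 0x16->0x09 len=2 : c0 09
query mem[0x16]=0xc0, mem[0x01]=0x7a, mem[0x0a]=0x09, mem[0x03]=0xb6, mem[0x00]=0xd3

MEM[0x16,0x01,0x0a,0x03,0x00] = c0 7a 09 b6 d3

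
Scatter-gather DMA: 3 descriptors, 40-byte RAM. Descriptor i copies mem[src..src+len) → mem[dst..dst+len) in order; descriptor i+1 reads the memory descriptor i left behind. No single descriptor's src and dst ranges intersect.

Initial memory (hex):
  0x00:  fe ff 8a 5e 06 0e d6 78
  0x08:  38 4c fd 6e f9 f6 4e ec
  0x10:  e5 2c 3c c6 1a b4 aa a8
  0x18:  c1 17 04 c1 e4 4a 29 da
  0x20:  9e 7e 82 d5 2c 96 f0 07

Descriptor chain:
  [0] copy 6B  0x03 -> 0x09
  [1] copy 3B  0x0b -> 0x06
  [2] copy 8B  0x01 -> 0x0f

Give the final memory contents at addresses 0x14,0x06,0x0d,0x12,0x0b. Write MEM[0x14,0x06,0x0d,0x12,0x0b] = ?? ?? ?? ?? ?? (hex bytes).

D0: mem[0x09..0x0e] <- [5e 06 0e d6 78 38]
D1: mem[0x06..0x08] <- [0e d6 78]
D2: mem[0x0f..0x16] <- [ff 8a 5e 06 0e 0e d6 78]
query mem[0x14]=0x0e, mem[0x06]=0x0e, mem[0x0d]=0x78, mem[0x12]=0x06, mem[0x0b]=0x0e

MEM[0x14,0x06,0x0d,0x12,0x0b] = 0e 0e 78 06 0e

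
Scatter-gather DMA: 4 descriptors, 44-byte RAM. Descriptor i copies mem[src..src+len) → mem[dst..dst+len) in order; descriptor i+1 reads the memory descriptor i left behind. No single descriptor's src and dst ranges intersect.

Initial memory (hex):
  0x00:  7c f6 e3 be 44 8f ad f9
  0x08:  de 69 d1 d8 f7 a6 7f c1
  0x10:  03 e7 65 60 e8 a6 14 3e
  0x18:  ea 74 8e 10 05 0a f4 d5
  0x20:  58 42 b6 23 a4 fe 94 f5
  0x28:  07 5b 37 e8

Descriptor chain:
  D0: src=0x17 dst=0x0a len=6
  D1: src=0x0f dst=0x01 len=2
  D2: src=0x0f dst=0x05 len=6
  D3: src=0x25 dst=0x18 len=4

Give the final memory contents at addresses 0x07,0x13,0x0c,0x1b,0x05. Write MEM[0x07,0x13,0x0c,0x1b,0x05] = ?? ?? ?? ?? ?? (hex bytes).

D0: mem[0x0a..0x0f] <- [3e ea 74 8e 10 05]
D1: mem[0x01..0x02] <- [05 03]
D2: mem[0x05..0x0a] <- [05 03 e7 65 60 e8]
D3: mem[0x18..0x1b] <- [fe 94 f5 07]
query mem[0x07]=0xe7, mem[0x13]=0x60, mem[0x0c]=0x74, mem[0x1b]=0x07, mem[0x05]=0x05

MEM[0x07,0x13,0x0c,0x1b,0x05] = e7 60 74 07 05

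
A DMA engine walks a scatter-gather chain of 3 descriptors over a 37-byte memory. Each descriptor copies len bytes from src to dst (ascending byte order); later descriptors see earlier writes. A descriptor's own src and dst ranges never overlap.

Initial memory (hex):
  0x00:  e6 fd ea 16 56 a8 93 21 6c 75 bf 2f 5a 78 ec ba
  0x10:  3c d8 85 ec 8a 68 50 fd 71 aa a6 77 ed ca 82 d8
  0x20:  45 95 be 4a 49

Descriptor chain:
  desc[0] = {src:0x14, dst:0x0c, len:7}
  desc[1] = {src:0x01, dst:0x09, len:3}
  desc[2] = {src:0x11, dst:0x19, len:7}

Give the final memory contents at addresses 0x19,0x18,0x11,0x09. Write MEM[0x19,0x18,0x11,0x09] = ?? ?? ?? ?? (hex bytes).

MEM[0x19,0x18,0x11,0x09] = aa 71 aa fd

#0 dst[0x0c+7] := {0x8a,0x68,0x50,0xfd,0x71,0xaa,0xa6}
#1 dst[0x09+3] := {0xfd,0xea,0x16}
#2 dst[0x19+7] := {0xaa,0xa6,0xec,0x8a,0x68,0x50,0xfd}
query mem[0x19]=0xaa, mem[0x18]=0x71, mem[0x11]=0xaa, mem[0x09]=0xfd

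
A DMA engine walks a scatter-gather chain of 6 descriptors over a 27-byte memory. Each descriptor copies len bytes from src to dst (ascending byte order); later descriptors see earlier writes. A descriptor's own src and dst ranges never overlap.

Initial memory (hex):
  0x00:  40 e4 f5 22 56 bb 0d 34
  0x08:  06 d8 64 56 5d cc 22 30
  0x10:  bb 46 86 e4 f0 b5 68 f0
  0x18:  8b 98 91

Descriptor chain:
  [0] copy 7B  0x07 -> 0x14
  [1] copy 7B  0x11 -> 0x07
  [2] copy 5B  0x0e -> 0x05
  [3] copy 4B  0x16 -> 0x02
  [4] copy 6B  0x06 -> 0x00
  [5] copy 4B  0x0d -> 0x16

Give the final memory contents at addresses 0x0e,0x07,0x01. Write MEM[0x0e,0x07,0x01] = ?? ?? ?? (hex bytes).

  after D0: wrote 7B at 0x14 = 3406d864565dcc
  after D1: wrote 7B at 0x07 = 4686e43406d864
  after D2: wrote 5B at 0x05 = 2230bb4686
  after D3: wrote 4B at 0x02 = d864565d
  after D4: wrote 6B at 0x00 = 30bb46863406
  after D5: wrote 4B at 0x16 = 642230bb
query mem[0x0e]=0x22, mem[0x07]=0xbb, mem[0x01]=0xbb

MEM[0x0e,0x07,0x01] = 22 bb bb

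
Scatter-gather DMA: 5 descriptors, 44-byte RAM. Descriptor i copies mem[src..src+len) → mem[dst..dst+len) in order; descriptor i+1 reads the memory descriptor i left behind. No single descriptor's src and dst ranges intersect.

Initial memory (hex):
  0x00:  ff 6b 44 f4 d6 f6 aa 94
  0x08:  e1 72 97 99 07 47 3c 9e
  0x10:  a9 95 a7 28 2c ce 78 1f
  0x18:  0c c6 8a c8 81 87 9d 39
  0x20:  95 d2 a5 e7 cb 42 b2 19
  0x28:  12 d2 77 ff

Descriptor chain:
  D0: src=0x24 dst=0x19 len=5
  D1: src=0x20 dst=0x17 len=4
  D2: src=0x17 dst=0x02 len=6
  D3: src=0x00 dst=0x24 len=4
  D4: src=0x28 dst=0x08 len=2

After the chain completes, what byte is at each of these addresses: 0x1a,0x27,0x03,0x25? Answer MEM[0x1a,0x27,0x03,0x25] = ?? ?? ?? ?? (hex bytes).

[0] 0x24->0x19 len=5 : cb 42 b2 19 12
[1] 0x20->0x17 len=4 : 95 d2 a5 e7
[2] 0x17->0x02 len=6 : 95 d2 a5 e7 b2 19
[3] 0x00->0x24 len=4 : ff 6b 95 d2
[4] 0x28->0x08 len=2 : 12 d2
query mem[0x1a]=0xe7, mem[0x27]=0xd2, mem[0x03]=0xd2, mem[0x25]=0x6b

MEM[0x1a,0x27,0x03,0x25] = e7 d2 d2 6b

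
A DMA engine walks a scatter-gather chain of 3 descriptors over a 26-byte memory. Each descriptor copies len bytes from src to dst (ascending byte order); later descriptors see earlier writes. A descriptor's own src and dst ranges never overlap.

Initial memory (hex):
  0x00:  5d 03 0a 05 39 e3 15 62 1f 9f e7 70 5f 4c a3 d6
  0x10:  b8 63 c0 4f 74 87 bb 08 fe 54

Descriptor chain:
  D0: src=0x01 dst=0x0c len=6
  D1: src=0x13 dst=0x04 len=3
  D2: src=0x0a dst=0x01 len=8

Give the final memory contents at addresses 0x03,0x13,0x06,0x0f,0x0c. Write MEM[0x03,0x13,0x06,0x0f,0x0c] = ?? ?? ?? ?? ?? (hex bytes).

MEM[0x03,0x13,0x06,0x0f,0x0c] = 03 4f 39 39 03

[0] 0x01->0x0c len=6 : 03 0a 05 39 e3 15
[1] 0x13->0x04 len=3 : 4f 74 87
[2] 0x0a->0x01 len=8 : e7 70 03 0a 05 39 e3 15
query mem[0x03]=0x03, mem[0x13]=0x4f, mem[0x06]=0x39, mem[0x0f]=0x39, mem[0x0c]=0x03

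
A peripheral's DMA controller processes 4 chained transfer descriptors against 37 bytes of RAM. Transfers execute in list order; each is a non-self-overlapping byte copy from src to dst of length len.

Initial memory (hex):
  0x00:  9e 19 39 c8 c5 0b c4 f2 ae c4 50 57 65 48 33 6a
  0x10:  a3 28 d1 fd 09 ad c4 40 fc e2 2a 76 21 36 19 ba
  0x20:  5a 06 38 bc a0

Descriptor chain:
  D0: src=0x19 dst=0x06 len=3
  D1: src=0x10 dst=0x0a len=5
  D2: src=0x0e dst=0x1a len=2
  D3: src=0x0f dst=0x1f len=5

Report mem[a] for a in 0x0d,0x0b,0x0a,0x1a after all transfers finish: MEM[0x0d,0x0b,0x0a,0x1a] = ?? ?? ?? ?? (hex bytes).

MEM[0x0d,0x0b,0x0a,0x1a] = fd 28 a3 09

[0] 0x19->0x06 len=3 : e2 2a 76
[1] 0x10->0x0a len=5 : a3 28 d1 fd 09
[2] 0x0e->0x1a len=2 : 09 6a
[3] 0x0f->0x1f len=5 : 6a a3 28 d1 fd
query mem[0x0d]=0xfd, mem[0x0b]=0x28, mem[0x0a]=0xa3, mem[0x1a]=0x09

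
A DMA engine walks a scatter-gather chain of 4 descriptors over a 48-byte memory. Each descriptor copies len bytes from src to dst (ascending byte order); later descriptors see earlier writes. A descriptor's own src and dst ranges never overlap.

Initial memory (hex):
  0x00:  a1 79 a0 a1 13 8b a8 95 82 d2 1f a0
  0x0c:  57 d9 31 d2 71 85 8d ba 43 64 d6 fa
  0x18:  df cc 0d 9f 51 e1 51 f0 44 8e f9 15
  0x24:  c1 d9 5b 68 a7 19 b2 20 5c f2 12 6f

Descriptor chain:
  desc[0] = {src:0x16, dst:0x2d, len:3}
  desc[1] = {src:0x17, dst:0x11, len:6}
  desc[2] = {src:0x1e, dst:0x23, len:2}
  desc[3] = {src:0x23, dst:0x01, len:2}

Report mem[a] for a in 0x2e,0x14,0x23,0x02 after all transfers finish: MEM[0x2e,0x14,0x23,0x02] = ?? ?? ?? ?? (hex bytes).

#0 dst[0x2d+3] := {0xd6,0xfa,0xdf}
#1 dst[0x11+6] := {0xfa,0xdf,0xcc,0x0d,0x9f,0x51}
#2 dst[0x23+2] := {0x51,0xf0}
#3 dst[0x01+2] := {0x51,0xf0}
query mem[0x2e]=0xfa, mem[0x14]=0x0d, mem[0x23]=0x51, mem[0x02]=0xf0

MEM[0x2e,0x14,0x23,0x02] = fa 0d 51 f0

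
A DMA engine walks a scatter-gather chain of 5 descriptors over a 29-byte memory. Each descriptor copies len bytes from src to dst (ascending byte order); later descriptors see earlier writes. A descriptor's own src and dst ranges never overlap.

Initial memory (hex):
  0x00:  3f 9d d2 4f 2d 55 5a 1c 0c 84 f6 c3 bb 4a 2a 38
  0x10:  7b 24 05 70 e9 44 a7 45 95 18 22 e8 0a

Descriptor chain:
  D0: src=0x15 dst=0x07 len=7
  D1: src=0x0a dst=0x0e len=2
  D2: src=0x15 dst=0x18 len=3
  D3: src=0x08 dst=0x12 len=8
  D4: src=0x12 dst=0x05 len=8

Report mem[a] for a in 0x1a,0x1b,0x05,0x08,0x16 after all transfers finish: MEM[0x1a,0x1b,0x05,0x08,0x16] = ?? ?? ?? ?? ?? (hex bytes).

  after D0: wrote 7B at 0x07 = 44a745951822e8
  after D1: wrote 2B at 0x0e = 9518
  after D2: wrote 3B at 0x18 = 44a745
  after D3: wrote 8B at 0x12 = a745951822e89518
  after D4: wrote 8B at 0x05 = a745951822e89518
query mem[0x1a]=0x45, mem[0x1b]=0xe8, mem[0x05]=0xa7, mem[0x08]=0x18, mem[0x16]=0x22

MEM[0x1a,0x1b,0x05,0x08,0x16] = 45 e8 a7 18 22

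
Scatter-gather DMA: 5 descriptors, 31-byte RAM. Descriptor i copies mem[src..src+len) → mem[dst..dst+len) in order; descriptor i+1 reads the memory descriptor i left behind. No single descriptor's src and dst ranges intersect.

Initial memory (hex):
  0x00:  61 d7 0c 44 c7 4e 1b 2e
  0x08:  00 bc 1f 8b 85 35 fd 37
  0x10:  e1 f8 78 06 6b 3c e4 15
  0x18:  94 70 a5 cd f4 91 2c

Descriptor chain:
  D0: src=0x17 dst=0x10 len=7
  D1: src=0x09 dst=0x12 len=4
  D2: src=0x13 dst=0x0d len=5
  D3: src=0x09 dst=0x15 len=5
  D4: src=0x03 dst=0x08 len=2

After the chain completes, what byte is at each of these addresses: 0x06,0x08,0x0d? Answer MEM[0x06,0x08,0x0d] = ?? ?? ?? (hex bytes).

MEM[0x06,0x08,0x0d] = 1b 44 1f

D0: mem[0x10..0x16] <- [15 94 70 a5 cd f4 91]
D1: mem[0x12..0x15] <- [bc 1f 8b 85]
D2: mem[0x0d..0x11] <- [1f 8b 85 91 15]
D3: mem[0x15..0x19] <- [bc 1f 8b 85 1f]
D4: mem[0x08..0x09] <- [44 c7]
query mem[0x06]=0x1b, mem[0x08]=0x44, mem[0x0d]=0x1f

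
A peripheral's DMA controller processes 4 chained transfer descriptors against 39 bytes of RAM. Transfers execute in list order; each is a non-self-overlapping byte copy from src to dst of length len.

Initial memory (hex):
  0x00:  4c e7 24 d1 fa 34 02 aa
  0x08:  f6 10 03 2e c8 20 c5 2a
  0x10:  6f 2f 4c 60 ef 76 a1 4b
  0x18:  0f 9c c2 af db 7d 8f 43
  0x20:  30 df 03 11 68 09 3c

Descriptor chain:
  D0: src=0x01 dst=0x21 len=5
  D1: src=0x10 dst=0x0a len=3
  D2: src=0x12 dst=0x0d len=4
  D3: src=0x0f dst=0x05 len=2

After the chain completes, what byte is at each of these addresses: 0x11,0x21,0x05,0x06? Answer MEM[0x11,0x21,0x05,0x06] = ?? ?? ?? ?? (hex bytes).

  after D0: wrote 5B at 0x21 = e724d1fa34
  after D1: wrote 3B at 0x0a = 6f2f4c
  after D2: wrote 4B at 0x0d = 4c60ef76
  after D3: wrote 2B at 0x05 = ef76
query mem[0x11]=0x2f, mem[0x21]=0xe7, mem[0x05]=0xef, mem[0x06]=0x76

MEM[0x11,0x21,0x05,0x06] = 2f e7 ef 76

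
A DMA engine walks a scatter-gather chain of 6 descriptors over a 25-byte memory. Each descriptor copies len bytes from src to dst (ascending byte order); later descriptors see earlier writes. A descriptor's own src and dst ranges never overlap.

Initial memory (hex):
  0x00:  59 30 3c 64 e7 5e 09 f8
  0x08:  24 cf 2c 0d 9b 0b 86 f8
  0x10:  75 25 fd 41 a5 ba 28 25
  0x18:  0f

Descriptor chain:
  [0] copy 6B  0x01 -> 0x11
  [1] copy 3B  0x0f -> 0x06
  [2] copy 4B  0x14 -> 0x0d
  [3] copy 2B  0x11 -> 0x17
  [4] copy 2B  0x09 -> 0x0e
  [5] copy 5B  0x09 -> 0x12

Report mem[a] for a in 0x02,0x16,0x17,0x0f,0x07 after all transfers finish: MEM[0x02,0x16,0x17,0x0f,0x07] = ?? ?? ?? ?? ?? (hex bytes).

  after D0: wrote 6B at 0x11 = 303c64e75e09
  after D1: wrote 3B at 0x06 = f87530
  after D2: wrote 4B at 0x0d = e75e0925
  after D3: wrote 2B at 0x17 = 303c
  after D4: wrote 2B at 0x0e = cf2c
  after D5: wrote 5B at 0x12 = cf2c0d9be7
query mem[0x02]=0x3c, mem[0x16]=0xe7, mem[0x17]=0x30, mem[0x0f]=0x2c, mem[0x07]=0x75

MEM[0x02,0x16,0x17,0x0f,0x07] = 3c e7 30 2c 75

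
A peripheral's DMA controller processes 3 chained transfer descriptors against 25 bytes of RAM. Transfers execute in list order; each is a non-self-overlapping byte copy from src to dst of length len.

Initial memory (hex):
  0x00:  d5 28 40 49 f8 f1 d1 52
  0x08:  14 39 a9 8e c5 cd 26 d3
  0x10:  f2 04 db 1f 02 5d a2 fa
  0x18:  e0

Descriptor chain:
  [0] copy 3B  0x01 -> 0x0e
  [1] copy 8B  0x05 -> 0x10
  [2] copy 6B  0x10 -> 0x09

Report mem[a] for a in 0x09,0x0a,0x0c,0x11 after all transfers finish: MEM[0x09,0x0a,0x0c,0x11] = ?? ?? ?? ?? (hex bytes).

[0] 0x01->0x0e len=3 : 28 40 49
[1] 0x05->0x10 len=8 : f1 d1 52 14 39 a9 8e c5
[2] 0x10->0x09 len=6 : f1 d1 52 14 39 a9
query mem[0x09]=0xf1, mem[0x0a]=0xd1, mem[0x0c]=0x14, mem[0x11]=0xd1

MEM[0x09,0x0a,0x0c,0x11] = f1 d1 14 d1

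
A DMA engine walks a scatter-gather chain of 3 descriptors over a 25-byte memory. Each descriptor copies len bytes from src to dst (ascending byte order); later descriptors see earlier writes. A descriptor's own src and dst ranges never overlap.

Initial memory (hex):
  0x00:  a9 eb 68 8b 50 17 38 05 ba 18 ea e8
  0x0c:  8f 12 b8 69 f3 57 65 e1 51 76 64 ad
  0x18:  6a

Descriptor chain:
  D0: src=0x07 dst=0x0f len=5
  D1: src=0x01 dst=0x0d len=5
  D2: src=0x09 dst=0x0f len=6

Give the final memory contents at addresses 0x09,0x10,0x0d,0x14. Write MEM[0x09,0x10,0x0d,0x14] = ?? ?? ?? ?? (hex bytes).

  after D0: wrote 5B at 0x0f = 05ba18eae8
  after D1: wrote 5B at 0x0d = eb688b5017
  after D2: wrote 6B at 0x0f = 18eae88feb68
query mem[0x09]=0x18, mem[0x10]=0xea, mem[0x0d]=0xeb, mem[0x14]=0x68

MEM[0x09,0x10,0x0d,0x14] = 18 ea eb 68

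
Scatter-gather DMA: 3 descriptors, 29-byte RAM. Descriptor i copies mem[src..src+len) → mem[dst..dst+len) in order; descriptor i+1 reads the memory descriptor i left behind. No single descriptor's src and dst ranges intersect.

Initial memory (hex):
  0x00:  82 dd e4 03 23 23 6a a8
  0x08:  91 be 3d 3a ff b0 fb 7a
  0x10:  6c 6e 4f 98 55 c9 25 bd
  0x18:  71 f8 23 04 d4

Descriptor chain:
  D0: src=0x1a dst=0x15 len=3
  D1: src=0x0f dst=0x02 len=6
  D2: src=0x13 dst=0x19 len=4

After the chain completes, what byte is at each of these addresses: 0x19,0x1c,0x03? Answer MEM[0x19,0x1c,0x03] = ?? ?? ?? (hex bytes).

  after D0: wrote 3B at 0x15 = 2304d4
  after D1: wrote 6B at 0x02 = 7a6c6e4f9855
  after D2: wrote 4B at 0x19 = 98552304
query mem[0x19]=0x98, mem[0x1c]=0x04, mem[0x03]=0x6c

MEM[0x19,0x1c,0x03] = 98 04 6c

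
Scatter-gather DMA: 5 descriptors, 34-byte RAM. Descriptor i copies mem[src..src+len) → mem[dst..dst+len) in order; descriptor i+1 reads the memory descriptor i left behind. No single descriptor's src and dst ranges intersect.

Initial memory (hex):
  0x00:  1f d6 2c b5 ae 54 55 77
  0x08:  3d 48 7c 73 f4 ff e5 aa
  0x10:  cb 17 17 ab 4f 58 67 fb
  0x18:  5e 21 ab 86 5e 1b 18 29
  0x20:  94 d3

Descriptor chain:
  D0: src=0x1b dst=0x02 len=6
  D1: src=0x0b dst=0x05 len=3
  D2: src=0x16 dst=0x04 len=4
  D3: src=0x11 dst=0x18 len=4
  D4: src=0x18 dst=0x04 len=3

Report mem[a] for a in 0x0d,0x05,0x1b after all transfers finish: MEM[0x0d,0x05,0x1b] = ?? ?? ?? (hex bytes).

MEM[0x0d,0x05,0x1b] = ff 17 4f

  after D0: wrote 6B at 0x02 = 865e1b182994
  after D1: wrote 3B at 0x05 = 73f4ff
  after D2: wrote 4B at 0x04 = 67fb5e21
  after D3: wrote 4B at 0x18 = 1717ab4f
  after D4: wrote 3B at 0x04 = 1717ab
query mem[0x0d]=0xff, mem[0x05]=0x17, mem[0x1b]=0x4f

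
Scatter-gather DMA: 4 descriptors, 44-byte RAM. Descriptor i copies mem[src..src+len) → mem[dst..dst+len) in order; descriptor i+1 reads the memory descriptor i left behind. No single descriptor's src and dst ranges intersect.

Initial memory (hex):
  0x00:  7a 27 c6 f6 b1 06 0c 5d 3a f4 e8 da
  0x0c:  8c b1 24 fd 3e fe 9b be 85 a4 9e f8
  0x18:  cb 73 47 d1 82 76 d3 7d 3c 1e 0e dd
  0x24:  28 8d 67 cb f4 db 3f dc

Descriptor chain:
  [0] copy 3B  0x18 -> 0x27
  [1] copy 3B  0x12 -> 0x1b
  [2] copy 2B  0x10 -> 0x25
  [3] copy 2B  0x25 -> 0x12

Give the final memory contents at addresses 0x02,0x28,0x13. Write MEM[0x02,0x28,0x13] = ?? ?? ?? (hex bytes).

MEM[0x02,0x28,0x13] = c6 73 fe

[0] 0x18->0x27 len=3 : cb 73 47
[1] 0x12->0x1b len=3 : 9b be 85
[2] 0x10->0x25 len=2 : 3e fe
[3] 0x25->0x12 len=2 : 3e fe
query mem[0x02]=0xc6, mem[0x28]=0x73, mem[0x13]=0xfe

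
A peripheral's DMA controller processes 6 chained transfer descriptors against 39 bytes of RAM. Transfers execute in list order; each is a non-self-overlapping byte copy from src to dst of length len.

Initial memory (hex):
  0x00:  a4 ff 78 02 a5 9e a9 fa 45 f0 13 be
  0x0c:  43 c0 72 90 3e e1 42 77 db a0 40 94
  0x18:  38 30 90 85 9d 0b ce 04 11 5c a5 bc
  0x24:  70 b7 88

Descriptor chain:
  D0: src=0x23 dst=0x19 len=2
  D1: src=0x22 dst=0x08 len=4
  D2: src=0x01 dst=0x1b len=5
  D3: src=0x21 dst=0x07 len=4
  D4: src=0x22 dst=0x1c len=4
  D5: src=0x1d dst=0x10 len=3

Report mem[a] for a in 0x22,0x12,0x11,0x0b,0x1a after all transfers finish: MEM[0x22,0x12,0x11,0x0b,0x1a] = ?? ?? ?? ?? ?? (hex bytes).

MEM[0x22,0x12,0x11,0x0b,0x1a] = a5 b7 70 b7 70

  after D0: wrote 2B at 0x19 = bc70
  after D1: wrote 4B at 0x08 = a5bc70b7
  after D2: wrote 5B at 0x1b = ff7802a59e
  after D3: wrote 4B at 0x07 = 5ca5bc70
  after D4: wrote 4B at 0x1c = a5bc70b7
  after D5: wrote 3B at 0x10 = bc70b7
query mem[0x22]=0xa5, mem[0x12]=0xb7, mem[0x11]=0x70, mem[0x0b]=0xb7, mem[0x1a]=0x70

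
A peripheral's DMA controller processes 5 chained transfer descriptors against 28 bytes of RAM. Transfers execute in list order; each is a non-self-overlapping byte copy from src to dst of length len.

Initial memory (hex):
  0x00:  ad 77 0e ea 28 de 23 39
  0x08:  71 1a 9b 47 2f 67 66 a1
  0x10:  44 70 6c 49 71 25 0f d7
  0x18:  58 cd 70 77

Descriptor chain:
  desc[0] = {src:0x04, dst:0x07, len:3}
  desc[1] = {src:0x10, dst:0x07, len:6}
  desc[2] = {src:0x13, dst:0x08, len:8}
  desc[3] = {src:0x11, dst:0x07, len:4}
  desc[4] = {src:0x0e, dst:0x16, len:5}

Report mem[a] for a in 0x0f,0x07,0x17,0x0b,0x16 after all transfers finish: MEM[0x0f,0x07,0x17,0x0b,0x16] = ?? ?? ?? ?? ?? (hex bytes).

#0 dst[0x07+3] := {0x28,0xde,0x23}
#1 dst[0x07+6] := {0x44,0x70,0x6c,0x49,0x71,0x25}
#2 dst[0x08+8] := {0x49,0x71,0x25,0x0f,0xd7,0x58,0xcd,0x70}
#3 dst[0x07+4] := {0x70,0x6c,0x49,0x71}
#4 dst[0x16+5] := {0xcd,0x70,0x44,0x70,0x6c}
query mem[0x0f]=0x70, mem[0x07]=0x70, mem[0x17]=0x70, mem[0x0b]=0x0f, mem[0x16]=0xcd

MEM[0x0f,0x07,0x17,0x0b,0x16] = 70 70 70 0f cd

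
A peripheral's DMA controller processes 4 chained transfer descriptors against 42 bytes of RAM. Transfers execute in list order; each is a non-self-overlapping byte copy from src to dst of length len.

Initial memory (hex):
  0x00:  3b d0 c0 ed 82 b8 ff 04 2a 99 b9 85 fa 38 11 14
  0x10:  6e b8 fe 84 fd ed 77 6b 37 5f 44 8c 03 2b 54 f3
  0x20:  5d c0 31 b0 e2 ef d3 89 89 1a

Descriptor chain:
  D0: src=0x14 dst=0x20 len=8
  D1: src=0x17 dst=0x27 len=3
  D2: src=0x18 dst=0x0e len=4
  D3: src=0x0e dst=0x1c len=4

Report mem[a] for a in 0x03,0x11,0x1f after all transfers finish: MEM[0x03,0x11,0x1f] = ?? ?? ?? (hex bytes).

MEM[0x03,0x11,0x1f] = ed 8c 8c

D0: mem[0x20..0x27] <- [fd ed 77 6b 37 5f 44 8c]
D1: mem[0x27..0x29] <- [6b 37 5f]
D2: mem[0x0e..0x11] <- [37 5f 44 8c]
D3: mem[0x1c..0x1f] <- [37 5f 44 8c]
query mem[0x03]=0xed, mem[0x11]=0x8c, mem[0x1f]=0x8c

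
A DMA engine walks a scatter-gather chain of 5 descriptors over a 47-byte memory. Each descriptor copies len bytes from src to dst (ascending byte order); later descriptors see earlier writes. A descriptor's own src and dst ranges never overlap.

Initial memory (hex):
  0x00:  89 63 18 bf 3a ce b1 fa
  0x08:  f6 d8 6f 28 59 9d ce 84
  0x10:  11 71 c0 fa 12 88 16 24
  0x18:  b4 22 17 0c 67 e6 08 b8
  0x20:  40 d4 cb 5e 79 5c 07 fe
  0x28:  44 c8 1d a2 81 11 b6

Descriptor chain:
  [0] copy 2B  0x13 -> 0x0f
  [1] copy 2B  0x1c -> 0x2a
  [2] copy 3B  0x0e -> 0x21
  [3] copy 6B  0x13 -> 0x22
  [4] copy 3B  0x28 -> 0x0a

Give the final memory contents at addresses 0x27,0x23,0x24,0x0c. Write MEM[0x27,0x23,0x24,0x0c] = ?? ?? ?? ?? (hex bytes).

#0 dst[0x0f+2] := {0xfa,0x12}
#1 dst[0x2a+2] := {0x67,0xe6}
#2 dst[0x21+3] := {0xce,0xfa,0x12}
#3 dst[0x22+6] := {0xfa,0x12,0x88,0x16,0x24,0xb4}
#4 dst[0x0a+3] := {0x44,0xc8,0x67}
query mem[0x27]=0xb4, mem[0x23]=0x12, mem[0x24]=0x88, mem[0x0c]=0x67

MEM[0x27,0x23,0x24,0x0c] = b4 12 88 67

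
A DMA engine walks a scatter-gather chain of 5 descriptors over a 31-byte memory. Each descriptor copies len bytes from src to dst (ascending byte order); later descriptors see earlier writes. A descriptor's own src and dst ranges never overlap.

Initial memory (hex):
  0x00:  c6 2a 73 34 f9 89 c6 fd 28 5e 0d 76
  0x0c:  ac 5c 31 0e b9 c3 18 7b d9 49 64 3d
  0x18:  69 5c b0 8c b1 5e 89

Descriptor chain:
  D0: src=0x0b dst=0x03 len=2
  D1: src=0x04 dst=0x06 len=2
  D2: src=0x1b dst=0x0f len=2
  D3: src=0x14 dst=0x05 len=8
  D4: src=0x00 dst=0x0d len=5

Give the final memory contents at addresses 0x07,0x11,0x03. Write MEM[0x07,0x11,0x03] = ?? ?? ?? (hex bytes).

MEM[0x07,0x11,0x03] = 64 ac 76

D0: mem[0x03..0x04] <- [76 ac]
D1: mem[0x06..0x07] <- [ac 89]
D2: mem[0x0f..0x10] <- [8c b1]
D3: mem[0x05..0x0c] <- [d9 49 64 3d 69 5c b0 8c]
D4: mem[0x0d..0x11] <- [c6 2a 73 76 ac]
query mem[0x07]=0x64, mem[0x11]=0xac, mem[0x03]=0x76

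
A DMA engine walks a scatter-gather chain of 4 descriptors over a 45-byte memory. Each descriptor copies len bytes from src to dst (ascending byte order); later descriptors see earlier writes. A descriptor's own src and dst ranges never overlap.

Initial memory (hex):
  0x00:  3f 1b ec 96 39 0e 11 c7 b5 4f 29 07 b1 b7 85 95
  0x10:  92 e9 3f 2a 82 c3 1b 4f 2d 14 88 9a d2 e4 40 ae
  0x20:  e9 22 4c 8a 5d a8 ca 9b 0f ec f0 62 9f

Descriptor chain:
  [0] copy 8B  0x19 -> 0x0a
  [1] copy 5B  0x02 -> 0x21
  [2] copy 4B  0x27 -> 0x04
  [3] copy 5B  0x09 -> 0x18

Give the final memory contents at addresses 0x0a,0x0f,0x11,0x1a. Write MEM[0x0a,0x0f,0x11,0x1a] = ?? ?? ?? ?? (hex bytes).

[0] 0x19->0x0a len=8 : 14 88 9a d2 e4 40 ae e9
[1] 0x02->0x21 len=5 : ec 96 39 0e 11
[2] 0x27->0x04 len=4 : 9b 0f ec f0
[3] 0x09->0x18 len=5 : 4f 14 88 9a d2
query mem[0x0a]=0x14, mem[0x0f]=0x40, mem[0x11]=0xe9, mem[0x1a]=0x88

MEM[0x0a,0x0f,0x11,0x1a] = 14 40 e9 88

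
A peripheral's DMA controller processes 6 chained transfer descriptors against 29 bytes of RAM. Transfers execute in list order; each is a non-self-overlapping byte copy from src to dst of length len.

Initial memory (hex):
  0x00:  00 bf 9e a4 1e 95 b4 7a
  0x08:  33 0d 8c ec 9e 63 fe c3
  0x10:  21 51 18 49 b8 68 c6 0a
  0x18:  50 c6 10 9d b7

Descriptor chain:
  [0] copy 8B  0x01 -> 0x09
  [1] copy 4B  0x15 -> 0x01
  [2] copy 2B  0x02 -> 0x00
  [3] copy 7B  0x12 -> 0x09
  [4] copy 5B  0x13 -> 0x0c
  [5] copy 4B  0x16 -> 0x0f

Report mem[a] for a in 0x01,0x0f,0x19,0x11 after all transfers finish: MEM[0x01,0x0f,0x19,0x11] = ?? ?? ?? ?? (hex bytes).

MEM[0x01,0x0f,0x19,0x11] = 0a c6 c6 50

[0] 0x01->0x09 len=8 : bf 9e a4 1e 95 b4 7a 33
[1] 0x15->0x01 len=4 : 68 c6 0a 50
[2] 0x02->0x00 len=2 : c6 0a
[3] 0x12->0x09 len=7 : 18 49 b8 68 c6 0a 50
[4] 0x13->0x0c len=5 : 49 b8 68 c6 0a
[5] 0x16->0x0f len=4 : c6 0a 50 c6
query mem[0x01]=0x0a, mem[0x0f]=0xc6, mem[0x19]=0xc6, mem[0x11]=0x50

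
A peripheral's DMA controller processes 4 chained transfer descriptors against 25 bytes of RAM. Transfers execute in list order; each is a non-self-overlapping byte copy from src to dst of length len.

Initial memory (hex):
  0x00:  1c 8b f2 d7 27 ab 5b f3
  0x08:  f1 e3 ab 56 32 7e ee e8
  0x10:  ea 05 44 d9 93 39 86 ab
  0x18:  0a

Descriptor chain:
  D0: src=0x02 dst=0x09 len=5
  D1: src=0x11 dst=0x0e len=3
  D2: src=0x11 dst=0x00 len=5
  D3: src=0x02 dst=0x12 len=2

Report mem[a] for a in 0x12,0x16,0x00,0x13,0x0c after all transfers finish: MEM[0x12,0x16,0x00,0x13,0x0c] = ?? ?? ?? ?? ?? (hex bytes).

MEM[0x12,0x16,0x00,0x13,0x0c] = d9 86 05 93 ab

[0] 0x02->0x09 len=5 : f2 d7 27 ab 5b
[1] 0x11->0x0e len=3 : 05 44 d9
[2] 0x11->0x00 len=5 : 05 44 d9 93 39
[3] 0x02->0x12 len=2 : d9 93
query mem[0x12]=0xd9, mem[0x16]=0x86, mem[0x00]=0x05, mem[0x13]=0x93, mem[0x0c]=0xab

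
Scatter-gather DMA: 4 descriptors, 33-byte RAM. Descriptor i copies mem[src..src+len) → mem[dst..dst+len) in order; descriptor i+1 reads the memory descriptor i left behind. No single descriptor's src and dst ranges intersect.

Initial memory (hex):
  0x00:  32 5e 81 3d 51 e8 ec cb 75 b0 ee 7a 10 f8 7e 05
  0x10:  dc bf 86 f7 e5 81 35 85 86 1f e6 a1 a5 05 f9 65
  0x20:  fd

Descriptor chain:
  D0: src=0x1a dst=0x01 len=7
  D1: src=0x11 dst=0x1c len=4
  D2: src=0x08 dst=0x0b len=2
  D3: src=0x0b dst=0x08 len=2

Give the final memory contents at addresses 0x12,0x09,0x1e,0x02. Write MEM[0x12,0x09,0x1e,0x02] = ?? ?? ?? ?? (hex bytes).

MEM[0x12,0x09,0x1e,0x02] = 86 b0 f7 a1

#0 dst[0x01+7] := {0xe6,0xa1,0xa5,0x05,0xf9,0x65,0xfd}
#1 dst[0x1c+4] := {0xbf,0x86,0xf7,0xe5}
#2 dst[0x0b+2] := {0x75,0xb0}
#3 dst[0x08+2] := {0x75,0xb0}
query mem[0x12]=0x86, mem[0x09]=0xb0, mem[0x1e]=0xf7, mem[0x02]=0xa1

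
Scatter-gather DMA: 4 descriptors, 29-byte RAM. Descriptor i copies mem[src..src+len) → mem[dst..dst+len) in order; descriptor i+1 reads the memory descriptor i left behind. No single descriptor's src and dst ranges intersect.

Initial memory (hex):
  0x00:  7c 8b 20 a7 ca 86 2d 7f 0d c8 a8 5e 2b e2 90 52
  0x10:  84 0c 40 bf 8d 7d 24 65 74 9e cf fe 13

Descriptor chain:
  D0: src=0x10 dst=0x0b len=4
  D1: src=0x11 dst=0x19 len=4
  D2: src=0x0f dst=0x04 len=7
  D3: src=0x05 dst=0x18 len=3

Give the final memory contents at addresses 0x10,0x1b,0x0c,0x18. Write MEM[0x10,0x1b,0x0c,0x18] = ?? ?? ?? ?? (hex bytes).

  after D0: wrote 4B at 0x0b = 840c40bf
  after D1: wrote 4B at 0x19 = 0c40bf8d
  after D2: wrote 7B at 0x04 = 52840c40bf8d7d
  after D3: wrote 3B at 0x18 = 840c40
query mem[0x10]=0x84, mem[0x1b]=0xbf, mem[0x0c]=0x0c, mem[0x18]=0x84

MEM[0x10,0x1b,0x0c,0x18] = 84 bf 0c 84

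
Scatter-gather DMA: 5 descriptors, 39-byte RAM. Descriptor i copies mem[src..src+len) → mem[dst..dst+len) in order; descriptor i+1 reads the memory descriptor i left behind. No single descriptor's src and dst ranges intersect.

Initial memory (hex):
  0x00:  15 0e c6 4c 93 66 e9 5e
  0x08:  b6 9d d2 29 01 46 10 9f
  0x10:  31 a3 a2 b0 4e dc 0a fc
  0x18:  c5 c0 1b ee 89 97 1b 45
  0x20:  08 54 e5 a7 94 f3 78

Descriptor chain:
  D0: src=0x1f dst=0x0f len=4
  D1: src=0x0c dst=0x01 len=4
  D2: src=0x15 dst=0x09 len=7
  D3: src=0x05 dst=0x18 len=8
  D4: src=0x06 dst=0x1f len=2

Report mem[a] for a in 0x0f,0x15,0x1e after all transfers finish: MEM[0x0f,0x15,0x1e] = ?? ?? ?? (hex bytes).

D0: mem[0x0f..0x12] <- [45 08 54 e5]
D1: mem[0x01..0x04] <- [01 46 10 45]
D2: mem[0x09..0x0f] <- [dc 0a fc c5 c0 1b ee]
D3: mem[0x18..0x1f] <- [66 e9 5e b6 dc 0a fc c5]
D4: mem[0x1f..0x20] <- [e9 5e]
query mem[0x0f]=0xee, mem[0x15]=0xdc, mem[0x1e]=0xfc

MEM[0x0f,0x15,0x1e] = ee dc fc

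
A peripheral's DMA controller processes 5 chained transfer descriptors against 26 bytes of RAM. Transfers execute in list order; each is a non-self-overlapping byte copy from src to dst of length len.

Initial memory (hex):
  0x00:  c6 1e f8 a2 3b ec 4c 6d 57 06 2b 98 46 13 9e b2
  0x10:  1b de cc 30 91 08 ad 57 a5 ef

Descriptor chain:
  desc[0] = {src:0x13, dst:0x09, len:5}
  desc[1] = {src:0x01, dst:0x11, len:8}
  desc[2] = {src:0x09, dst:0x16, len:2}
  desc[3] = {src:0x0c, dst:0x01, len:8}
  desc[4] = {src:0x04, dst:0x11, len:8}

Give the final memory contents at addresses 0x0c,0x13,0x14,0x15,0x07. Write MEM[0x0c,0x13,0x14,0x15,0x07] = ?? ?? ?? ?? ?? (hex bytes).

#0 dst[0x09+5] := {0x30,0x91,0x08,0xad,0x57}
#1 dst[0x11+8] := {0x1e,0xf8,0xa2,0x3b,0xec,0x4c,0x6d,0x57}
#2 dst[0x16+2] := {0x30,0x91}
#3 dst[0x01+8] := {0xad,0x57,0x9e,0xb2,0x1b,0x1e,0xf8,0xa2}
#4 dst[0x11+8] := {0xb2,0x1b,0x1e,0xf8,0xa2,0x30,0x91,0x08}
query mem[0x0c]=0xad, mem[0x13]=0x1e, mem[0x14]=0xf8, mem[0x15]=0xa2, mem[0x07]=0xf8

MEM[0x0c,0x13,0x14,0x15,0x07] = ad 1e f8 a2 f8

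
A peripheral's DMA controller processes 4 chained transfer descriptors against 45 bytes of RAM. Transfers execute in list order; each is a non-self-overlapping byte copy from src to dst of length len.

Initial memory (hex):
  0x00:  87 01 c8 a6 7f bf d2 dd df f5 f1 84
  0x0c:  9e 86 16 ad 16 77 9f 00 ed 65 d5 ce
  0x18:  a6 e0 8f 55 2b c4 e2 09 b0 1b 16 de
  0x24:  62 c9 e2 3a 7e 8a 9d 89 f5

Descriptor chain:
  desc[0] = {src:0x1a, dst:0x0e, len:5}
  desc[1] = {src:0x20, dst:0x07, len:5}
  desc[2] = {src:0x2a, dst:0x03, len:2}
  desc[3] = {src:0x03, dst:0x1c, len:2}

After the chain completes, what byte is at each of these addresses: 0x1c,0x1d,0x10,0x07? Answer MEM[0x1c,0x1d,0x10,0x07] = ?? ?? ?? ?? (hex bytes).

MEM[0x1c,0x1d,0x10,0x07] = 9d 89 2b b0

  after D0: wrote 5B at 0x0e = 8f552bc4e2
  after D1: wrote 5B at 0x07 = b01b16de62
  after D2: wrote 2B at 0x03 = 9d89
  after D3: wrote 2B at 0x1c = 9d89
query mem[0x1c]=0x9d, mem[0x1d]=0x89, mem[0x10]=0x2b, mem[0x07]=0xb0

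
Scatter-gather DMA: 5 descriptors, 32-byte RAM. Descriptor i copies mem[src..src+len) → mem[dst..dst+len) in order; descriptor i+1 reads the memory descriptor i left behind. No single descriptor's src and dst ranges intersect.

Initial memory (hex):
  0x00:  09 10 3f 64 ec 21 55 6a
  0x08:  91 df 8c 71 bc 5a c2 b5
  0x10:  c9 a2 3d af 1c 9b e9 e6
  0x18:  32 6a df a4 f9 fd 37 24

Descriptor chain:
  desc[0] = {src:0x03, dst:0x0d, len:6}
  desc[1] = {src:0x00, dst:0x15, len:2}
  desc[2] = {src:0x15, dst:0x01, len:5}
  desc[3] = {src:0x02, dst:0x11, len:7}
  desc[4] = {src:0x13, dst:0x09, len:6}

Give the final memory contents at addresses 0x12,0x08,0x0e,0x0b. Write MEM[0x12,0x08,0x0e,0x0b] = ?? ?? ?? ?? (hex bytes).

MEM[0x12,0x08,0x0e,0x0b] = e6 91 32 55

D0: mem[0x0d..0x12] <- [64 ec 21 55 6a 91]
D1: mem[0x15..0x16] <- [09 10]
D2: mem[0x01..0x05] <- [09 10 e6 32 6a]
D3: mem[0x11..0x17] <- [10 e6 32 6a 55 6a 91]
D4: mem[0x09..0x0e] <- [32 6a 55 6a 91 32]
query mem[0x12]=0xe6, mem[0x08]=0x91, mem[0x0e]=0x32, mem[0x0b]=0x55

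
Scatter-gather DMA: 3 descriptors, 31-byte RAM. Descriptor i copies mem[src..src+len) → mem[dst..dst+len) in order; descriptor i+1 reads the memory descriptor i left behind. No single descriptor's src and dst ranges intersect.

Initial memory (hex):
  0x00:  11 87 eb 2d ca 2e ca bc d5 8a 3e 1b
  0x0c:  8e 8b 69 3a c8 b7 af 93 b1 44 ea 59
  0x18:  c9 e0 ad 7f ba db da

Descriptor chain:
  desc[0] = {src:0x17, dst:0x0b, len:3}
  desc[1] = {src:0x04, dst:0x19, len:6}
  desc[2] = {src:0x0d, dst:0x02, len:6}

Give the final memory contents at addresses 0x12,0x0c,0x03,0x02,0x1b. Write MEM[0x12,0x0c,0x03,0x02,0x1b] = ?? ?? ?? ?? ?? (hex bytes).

MEM[0x12,0x0c,0x03,0x02,0x1b] = af c9 69 e0 ca

  after D0: wrote 3B at 0x0b = 59c9e0
  after D1: wrote 6B at 0x19 = ca2ecabcd58a
  after D2: wrote 6B at 0x02 = e0693ac8b7af
query mem[0x12]=0xaf, mem[0x0c]=0xc9, mem[0x03]=0x69, mem[0x02]=0xe0, mem[0x1b]=0xca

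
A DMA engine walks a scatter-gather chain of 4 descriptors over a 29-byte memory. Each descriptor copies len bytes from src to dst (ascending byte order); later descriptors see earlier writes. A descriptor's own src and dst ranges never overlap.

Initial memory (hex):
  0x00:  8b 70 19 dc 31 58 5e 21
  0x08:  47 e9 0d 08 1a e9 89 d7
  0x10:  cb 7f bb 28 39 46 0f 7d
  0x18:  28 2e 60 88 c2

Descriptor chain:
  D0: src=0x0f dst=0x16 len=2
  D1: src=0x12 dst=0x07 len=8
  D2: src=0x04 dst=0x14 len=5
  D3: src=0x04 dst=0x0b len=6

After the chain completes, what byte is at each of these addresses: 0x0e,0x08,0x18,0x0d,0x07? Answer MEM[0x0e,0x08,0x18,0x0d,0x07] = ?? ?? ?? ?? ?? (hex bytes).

[0] 0x0f->0x16 len=2 : d7 cb
[1] 0x12->0x07 len=8 : bb 28 39 46 d7 cb 28 2e
[2] 0x04->0x14 len=5 : 31 58 5e bb 28
[3] 0x04->0x0b len=6 : 31 58 5e bb 28 39
query mem[0x0e]=0xbb, mem[0x08]=0x28, mem[0x18]=0x28, mem[0x0d]=0x5e, mem[0x07]=0xbb

MEM[0x0e,0x08,0x18,0x0d,0x07] = bb 28 28 5e bb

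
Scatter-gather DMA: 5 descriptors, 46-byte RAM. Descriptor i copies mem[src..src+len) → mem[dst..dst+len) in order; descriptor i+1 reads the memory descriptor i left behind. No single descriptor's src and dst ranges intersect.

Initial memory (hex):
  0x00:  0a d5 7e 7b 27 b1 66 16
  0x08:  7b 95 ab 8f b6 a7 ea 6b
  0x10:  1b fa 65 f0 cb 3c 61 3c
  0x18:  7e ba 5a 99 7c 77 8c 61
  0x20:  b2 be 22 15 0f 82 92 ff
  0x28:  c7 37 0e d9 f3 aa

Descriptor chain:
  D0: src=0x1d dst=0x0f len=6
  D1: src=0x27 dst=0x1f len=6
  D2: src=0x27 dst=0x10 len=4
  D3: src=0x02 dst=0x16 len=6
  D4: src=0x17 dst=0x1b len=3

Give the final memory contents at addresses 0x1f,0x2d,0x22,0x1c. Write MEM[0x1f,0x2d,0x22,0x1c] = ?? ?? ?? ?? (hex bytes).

#0 dst[0x0f+6] := {0x77,0x8c,0x61,0xb2,0xbe,0x22}
#1 dst[0x1f+6] := {0xff,0xc7,0x37,0x0e,0xd9,0xf3}
#2 dst[0x10+4] := {0xff,0xc7,0x37,0x0e}
#3 dst[0x16+6] := {0x7e,0x7b,0x27,0xb1,0x66,0x16}
#4 dst[0x1b+3] := {0x7b,0x27,0xb1}
query mem[0x1f]=0xff, mem[0x2d]=0xaa, mem[0x22]=0x0e, mem[0x1c]=0x27

MEM[0x1f,0x2d,0x22,0x1c] = ff aa 0e 27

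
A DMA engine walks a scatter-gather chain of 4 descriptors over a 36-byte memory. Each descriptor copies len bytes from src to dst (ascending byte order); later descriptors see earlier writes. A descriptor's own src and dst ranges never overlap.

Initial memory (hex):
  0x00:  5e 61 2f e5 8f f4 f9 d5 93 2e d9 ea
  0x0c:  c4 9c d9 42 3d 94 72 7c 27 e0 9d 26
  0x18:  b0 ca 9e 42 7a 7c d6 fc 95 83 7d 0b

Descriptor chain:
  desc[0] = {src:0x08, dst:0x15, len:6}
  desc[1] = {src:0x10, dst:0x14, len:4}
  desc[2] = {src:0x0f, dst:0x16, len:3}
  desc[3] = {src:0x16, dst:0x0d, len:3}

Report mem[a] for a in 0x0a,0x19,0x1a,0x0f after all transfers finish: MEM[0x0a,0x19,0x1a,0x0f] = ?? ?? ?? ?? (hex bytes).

#0 dst[0x15+6] := {0x93,0x2e,0xd9,0xea,0xc4,0x9c}
#1 dst[0x14+4] := {0x3d,0x94,0x72,0x7c}
#2 dst[0x16+3] := {0x42,0x3d,0x94}
#3 dst[0x0d+3] := {0x42,0x3d,0x94}
query mem[0x0a]=0xd9, mem[0x19]=0xc4, mem[0x1a]=0x9c, mem[0x0f]=0x94

MEM[0x0a,0x19,0x1a,0x0f] = d9 c4 9c 94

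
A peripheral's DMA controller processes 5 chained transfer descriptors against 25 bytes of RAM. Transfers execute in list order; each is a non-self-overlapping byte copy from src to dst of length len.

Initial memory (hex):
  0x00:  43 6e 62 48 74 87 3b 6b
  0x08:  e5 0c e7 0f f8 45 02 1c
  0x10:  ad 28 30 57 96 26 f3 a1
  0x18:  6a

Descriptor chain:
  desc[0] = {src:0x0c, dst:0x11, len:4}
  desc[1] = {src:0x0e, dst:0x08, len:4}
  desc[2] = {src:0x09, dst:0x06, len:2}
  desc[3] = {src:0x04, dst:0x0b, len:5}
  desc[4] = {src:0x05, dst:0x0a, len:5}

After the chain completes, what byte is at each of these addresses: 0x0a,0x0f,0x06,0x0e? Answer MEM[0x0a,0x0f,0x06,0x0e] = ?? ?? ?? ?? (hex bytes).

MEM[0x0a,0x0f,0x06,0x0e] = 87 02 1c 1c

  after D0: wrote 4B at 0x11 = f845021c
  after D1: wrote 4B at 0x08 = 021cadf8
  after D2: wrote 2B at 0x06 = 1cad
  after D3: wrote 5B at 0x0b = 74871cad02
  after D4: wrote 5B at 0x0a = 871cad021c
query mem[0x0a]=0x87, mem[0x0f]=0x02, mem[0x06]=0x1c, mem[0x0e]=0x1c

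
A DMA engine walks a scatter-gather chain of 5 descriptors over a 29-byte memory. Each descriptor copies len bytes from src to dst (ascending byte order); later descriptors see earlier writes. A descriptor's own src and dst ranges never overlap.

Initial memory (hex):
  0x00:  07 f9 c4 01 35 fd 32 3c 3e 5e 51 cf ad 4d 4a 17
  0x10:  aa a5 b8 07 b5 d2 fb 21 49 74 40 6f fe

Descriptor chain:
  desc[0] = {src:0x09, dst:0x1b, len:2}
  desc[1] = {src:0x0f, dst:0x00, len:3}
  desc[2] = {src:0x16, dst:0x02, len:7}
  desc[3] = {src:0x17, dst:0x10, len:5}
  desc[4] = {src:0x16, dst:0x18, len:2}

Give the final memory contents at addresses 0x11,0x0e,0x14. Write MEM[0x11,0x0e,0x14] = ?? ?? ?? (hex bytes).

#0 dst[0x1b+2] := {0x5e,0x51}
#1 dst[0x00+3] := {0x17,0xaa,0xa5}
#2 dst[0x02+7] := {0xfb,0x21,0x49,0x74,0x40,0x5e,0x51}
#3 dst[0x10+5] := {0x21,0x49,0x74,0x40,0x5e}
#4 dst[0x18+2] := {0xfb,0x21}
query mem[0x11]=0x49, mem[0x0e]=0x4a, mem[0x14]=0x5e

MEM[0x11,0x0e,0x14] = 49 4a 5e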